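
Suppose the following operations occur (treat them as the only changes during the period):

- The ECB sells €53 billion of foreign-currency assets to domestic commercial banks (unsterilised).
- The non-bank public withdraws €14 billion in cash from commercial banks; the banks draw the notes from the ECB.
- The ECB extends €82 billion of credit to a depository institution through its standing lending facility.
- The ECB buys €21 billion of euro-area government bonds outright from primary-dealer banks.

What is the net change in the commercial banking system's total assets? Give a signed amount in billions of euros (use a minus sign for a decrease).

+€68 billion

FX sale €53 billion: just an asset swap on bank balance sheets → 0.
Currency withdrawal €14 billion: bank balance sheets shrink → −€14B.
Discount-window loan €82 billion: bank balance sheets expand → +€82B.
OMO purchase (from banks) €21 billion: just an asset swap on bank balance sheets → 0.
Net: 0 − 14 + 82 + 0 = +€68 billion.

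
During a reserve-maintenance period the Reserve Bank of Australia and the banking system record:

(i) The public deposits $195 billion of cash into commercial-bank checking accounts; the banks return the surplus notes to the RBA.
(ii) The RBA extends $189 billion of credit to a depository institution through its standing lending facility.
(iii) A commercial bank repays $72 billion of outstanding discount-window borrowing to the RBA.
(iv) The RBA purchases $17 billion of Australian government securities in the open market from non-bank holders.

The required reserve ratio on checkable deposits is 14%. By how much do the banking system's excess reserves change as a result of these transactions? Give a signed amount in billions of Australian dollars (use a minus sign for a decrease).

Currency deposit $195 billion: reserves +$195B, deposits +$195B.
Discount-window loan $189 billion: reserves +$189B, deposits 0.
Discount-window repayment $72 billion: reserves −$72B, deposits 0.
Asset purchase (from non-banks) $17 billion: reserves +$17B, deposits +$17B.
Totals: Δreserves = +$329B, Δdeposits = +$212B.
Δrequired reserves = 14% × +$212B = +$29.68B.
Δexcess reserves = Δreserves − Δrequired = +$329B − (+$29.68B) = +$299.32 billion.

+$299.32 billion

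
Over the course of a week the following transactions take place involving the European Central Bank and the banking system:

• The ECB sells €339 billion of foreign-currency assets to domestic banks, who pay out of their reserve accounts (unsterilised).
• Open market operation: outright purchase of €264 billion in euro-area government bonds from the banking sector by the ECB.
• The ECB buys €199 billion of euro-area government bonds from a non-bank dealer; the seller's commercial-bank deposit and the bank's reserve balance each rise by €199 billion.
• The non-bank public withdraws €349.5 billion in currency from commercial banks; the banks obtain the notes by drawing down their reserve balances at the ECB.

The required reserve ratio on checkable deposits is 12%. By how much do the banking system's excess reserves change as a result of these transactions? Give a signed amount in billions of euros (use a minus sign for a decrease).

-€207.44 billion

FX sale €339 billion: reserves −€339B, deposits 0.
OMO purchase (from banks) €264 billion: reserves +€264B, deposits 0.
Asset purchase (from non-banks) €199 billion: reserves +€199B, deposits +€199B.
Currency withdrawal €349.5 billion: reserves −€349.5B, deposits −€349.5B.
Totals: Δreserves = −€225.5B, Δdeposits = −€150.5B.
Δrequired reserves = 12% × −€150.5B = −€18.06B.
Δexcess reserves = Δreserves − Δrequired = −€225.5B − (−€18.06B) = -€207.44 billion.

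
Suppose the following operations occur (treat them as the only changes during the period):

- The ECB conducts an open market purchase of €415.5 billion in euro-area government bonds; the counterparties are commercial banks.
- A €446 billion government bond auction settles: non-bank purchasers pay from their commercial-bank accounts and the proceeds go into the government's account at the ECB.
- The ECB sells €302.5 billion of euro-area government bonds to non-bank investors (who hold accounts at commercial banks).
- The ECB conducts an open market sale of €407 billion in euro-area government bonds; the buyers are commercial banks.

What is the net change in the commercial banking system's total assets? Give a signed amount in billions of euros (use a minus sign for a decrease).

-€748.5 billion

OMO purchase (from banks) €415.5 billion: just an asset swap on bank balance sheets → 0.
Government account inflow €446 billion: bank balance sheets shrink → −€446B.
Asset sale (to non-banks) €302.5 billion: bank balance sheets shrink → −€302.5B.
OMO sale (to banks) €407 billion: just an asset swap on bank balance sheets → 0.
Net: 0 − 446 − 302.5 + 0 = -€748.5 billion.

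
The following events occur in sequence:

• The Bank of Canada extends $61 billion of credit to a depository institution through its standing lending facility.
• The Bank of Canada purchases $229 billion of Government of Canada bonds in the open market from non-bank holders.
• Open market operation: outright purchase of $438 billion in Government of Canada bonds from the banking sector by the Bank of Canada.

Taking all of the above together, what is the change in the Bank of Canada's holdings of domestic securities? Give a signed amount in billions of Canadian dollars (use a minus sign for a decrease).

+$667 billion

Discount-window loan $61 billion: the Bank of Canada's securities portfolio is untouched → 0.
Asset purchase (from non-banks) $229 billion: securities added to the Bank of Canada's portfolio → +$229B.
OMO purchase (from banks) $438 billion: securities added to the Bank of Canada's portfolio → +$438B.
Net: 0 + 229 + 438 = +$667 billion.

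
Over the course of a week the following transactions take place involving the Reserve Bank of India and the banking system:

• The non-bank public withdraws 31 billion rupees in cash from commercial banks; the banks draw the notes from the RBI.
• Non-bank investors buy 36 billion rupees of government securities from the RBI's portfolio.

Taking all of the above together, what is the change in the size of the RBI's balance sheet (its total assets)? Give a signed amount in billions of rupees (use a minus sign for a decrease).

RBI balance sheet:
  Assets:      Securities −36B
  Liabilities: Bank reserves −67B, Currency in circulation +31B
Change in total RBI assets = -36 billion.

-36 billion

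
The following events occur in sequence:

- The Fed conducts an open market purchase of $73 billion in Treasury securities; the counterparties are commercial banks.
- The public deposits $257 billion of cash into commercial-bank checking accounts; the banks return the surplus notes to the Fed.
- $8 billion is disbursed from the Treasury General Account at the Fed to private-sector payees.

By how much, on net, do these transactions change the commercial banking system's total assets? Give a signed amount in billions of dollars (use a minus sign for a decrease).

+$265 billion

OMO purchase (from banks) $73 billion: just an asset swap on bank balance sheets → 0.
Currency deposit $257 billion: bank balance sheets expand → +$257B.
Government spending $8 billion: bank balance sheets expand → +$8B.
Net: 0 + 257 + 8 = +$265 billion.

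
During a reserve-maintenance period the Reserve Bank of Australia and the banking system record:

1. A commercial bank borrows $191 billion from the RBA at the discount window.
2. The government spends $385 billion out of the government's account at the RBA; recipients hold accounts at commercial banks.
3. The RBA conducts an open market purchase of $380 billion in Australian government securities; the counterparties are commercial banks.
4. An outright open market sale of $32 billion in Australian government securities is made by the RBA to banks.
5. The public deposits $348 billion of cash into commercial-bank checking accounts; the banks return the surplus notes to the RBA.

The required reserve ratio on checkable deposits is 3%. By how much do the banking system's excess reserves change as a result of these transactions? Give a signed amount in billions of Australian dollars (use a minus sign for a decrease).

+$1250.01 billion

Discount-window loan $191 billion: reserves +$191B, deposits 0.
Government spending $385 billion: reserves +$385B, deposits +$385B.
OMO purchase (from banks) $380 billion: reserves +$380B, deposits 0.
OMO sale (to banks) $32 billion: reserves −$32B, deposits 0.
Currency deposit $348 billion: reserves +$348B, deposits +$348B.
Totals: Δreserves = +$1272B, Δdeposits = +$733B.
Δrequired reserves = 3% × +$733B = +$21.99B.
Δexcess reserves = Δreserves − Δrequired = +$1272B − (+$21.99B) = +$1250.01 billion.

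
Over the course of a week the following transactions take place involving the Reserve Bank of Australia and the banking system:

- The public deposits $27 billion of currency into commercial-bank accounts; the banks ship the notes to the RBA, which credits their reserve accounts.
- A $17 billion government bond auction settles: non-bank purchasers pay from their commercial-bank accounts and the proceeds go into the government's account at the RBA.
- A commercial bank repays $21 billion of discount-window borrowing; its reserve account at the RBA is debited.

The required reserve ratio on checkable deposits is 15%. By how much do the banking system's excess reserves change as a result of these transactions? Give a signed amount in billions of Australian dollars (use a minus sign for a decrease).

Currency deposit $27 billion: reserves +$27B, deposits +$27B.
Government account inflow $17 billion: reserves −$17B, deposits −$17B.
Discount-window repayment $21 billion: reserves −$21B, deposits 0.
Totals: Δreserves = −$11B, Δdeposits = +$10B.
Δrequired reserves = 15% × +$10B = +$1.5B.
Δexcess reserves = Δreserves − Δrequired = −$11B − (+$1.5B) = -$12.5 billion.

-$12.5 billion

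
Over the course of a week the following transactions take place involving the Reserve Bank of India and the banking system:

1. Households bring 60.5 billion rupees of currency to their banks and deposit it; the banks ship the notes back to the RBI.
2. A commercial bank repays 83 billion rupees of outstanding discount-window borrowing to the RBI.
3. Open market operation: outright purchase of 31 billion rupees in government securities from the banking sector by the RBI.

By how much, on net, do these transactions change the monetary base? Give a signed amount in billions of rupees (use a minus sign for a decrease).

-52 billion

RBI balance sheet:
  Assets:      Securities +31B, Loans to banks −83B
  Liabilities: Bank reserves +8.5B, Currency in circulation −60.5B
Monetary base = currency + reserves: −60.5B + (+8.5B) = -52 billion.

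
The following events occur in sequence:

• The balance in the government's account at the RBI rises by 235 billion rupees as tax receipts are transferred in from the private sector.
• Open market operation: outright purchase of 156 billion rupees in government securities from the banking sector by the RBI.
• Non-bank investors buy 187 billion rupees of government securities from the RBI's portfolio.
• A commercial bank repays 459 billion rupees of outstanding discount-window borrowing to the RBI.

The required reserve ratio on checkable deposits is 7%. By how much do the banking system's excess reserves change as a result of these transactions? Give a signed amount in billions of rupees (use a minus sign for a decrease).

-695.46 billion

Government account inflow 235 billion rupees: reserves −235B, deposits −235B.
OMO purchase (from banks) 156 billion rupees: reserves +156B, deposits 0.
Asset sale (to non-banks) 187 billion rupees: reserves −187B, deposits −187B.
Discount-window repayment 459 billion rupees: reserves −459B, deposits 0.
Totals: Δreserves = −725B, Δdeposits = −422B.
Δrequired reserves = 7% × −422B = −29.54B.
Δexcess reserves = Δreserves − Δrequired = −725B − (−29.54B) = -695.46 billion.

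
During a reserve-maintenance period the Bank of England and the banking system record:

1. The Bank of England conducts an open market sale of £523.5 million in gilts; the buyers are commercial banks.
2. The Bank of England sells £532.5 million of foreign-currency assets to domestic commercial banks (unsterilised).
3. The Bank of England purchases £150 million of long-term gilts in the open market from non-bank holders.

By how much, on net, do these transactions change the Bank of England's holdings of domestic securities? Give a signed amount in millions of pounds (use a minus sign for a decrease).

-£373.5 million

OMO sale (to banks) £523.5 million: securities removed from the Bank of England's portfolio → −£523.5M.
FX sale £532.5 million: the Bank of England's securities portfolio is untouched → 0.
Asset purchase (from non-banks) £150 million: securities added to the Bank of England's portfolio → +£150M.
Net: −523.5 + 0 + 150 = -£373.5 million.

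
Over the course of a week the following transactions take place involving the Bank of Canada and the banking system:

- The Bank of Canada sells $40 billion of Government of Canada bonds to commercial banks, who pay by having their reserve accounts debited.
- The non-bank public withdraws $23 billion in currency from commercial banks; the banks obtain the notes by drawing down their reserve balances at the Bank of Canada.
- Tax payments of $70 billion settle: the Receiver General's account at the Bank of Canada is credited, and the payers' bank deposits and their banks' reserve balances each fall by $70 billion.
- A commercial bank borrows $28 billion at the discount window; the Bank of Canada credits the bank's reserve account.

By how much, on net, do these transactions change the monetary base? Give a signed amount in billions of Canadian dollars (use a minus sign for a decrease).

-$82 billion

OMO sale (to banks) $40 billion: Bank of Canada balance sheet contracts → −$40B.
Currency withdrawal $23 billion: just a shift between currency and reserves — both are base money → 0.
Government account inflow $70 billion: reserves shift to a non-base liability → −$70B.
Discount-window loan $28 billion: Bank of Canada balance sheet expands → +$28B.
Net: −40 + 0 − 70 + 28 = -$82 billion.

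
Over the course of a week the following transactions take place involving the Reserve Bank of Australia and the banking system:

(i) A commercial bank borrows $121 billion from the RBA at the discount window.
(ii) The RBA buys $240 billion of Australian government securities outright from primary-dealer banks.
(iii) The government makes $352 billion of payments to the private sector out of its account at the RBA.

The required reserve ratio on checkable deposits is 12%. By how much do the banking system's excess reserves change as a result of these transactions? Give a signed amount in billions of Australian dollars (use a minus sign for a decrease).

+$670.76 billion

Discount-window loan $121 billion: reserves +$121B, deposits 0.
OMO purchase (from banks) $240 billion: reserves +$240B, deposits 0.
Government spending $352 billion: reserves +$352B, deposits +$352B.
Totals: Δreserves = +$713B, Δdeposits = +$352B.
Δrequired reserves = 12% × +$352B = +$42.24B.
Δexcess reserves = Δreserves − Δrequired = +$713B − (+$42.24B) = +$670.76 billion.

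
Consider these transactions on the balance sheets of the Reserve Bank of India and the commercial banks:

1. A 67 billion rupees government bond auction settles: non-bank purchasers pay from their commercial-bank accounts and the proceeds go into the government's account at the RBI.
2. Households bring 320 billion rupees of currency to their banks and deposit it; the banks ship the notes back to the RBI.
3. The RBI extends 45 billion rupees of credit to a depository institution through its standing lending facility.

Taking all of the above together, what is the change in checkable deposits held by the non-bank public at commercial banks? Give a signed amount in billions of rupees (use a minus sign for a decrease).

+253 billion

Government account inflow 67 billion rupees: non-bank counterparties' bank balances fall → −67B.
Currency deposit 320 billion rupees: non-bank counterparties' bank balances rise → +320B.
Discount-window loan 45 billion rupees: the counterparty is a bank, so public deposits are unchanged → 0.
Net: −67 + 320 + 0 = +253 billion.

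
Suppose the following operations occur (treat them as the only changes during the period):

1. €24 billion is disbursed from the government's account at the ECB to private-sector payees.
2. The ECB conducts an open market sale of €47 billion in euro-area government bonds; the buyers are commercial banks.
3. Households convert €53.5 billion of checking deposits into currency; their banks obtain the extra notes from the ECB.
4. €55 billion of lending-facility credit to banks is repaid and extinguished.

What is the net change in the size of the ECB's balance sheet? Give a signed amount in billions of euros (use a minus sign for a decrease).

-€102 billion

ECB balance sheet:
  Assets:      Securities −€47B, Loans to banks −€55B
  Liabilities: Bank reserves −€131.5B, Currency in circulation +€53.5B, Government deposits −€24B
Commercial banking system:
  Assets:      Reserves at CB −€131.5B, Securities +€47B
  Liabilities: Checkable deposits −€29.5B, Borrowings from CB −€55B
Change in total ECB assets = -€102 billion.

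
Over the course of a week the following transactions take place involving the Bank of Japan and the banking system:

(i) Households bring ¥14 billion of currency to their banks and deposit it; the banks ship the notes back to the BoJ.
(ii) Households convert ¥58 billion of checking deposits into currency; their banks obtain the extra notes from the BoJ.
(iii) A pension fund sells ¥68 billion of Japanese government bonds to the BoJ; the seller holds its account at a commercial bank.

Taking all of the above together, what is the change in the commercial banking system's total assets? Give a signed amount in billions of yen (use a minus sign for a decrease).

BoJ balance sheet:
  Assets:      Securities +¥68B
  Liabilities: Bank reserves +¥24B, Currency in circulation +¥44B
Commercial banking system:
  Assets:      Reserves at CB +¥24B
  Liabilities: Checkable deposits +¥24B
Change in total bank assets = +¥24 billion.

+¥24 billion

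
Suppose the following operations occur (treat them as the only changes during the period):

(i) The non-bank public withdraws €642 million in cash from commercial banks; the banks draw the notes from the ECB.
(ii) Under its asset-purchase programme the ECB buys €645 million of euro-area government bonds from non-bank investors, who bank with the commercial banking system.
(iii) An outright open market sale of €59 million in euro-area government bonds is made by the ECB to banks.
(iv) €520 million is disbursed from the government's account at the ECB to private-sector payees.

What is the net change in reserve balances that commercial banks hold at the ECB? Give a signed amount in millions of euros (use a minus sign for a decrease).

+€464 million

Currency withdrawal €642 million: banks swap reserves for currency → −€642M.
Asset purchase (from non-banks) €645 million: the ECB pays by crediting reserve accounts → +€645M.
OMO sale (to banks) €59 million: the buying banks pay out of their reserve balances → −€59M.
Government spending €520 million: government payments flow into bank reserve accounts → +€520M.
Net: −642 + 645 − 59 + 520 = +€464 million.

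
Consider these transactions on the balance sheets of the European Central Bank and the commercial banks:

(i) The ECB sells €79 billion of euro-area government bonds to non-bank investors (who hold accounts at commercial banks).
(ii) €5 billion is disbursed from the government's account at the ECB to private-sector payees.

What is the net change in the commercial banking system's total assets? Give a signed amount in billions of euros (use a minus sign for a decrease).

-€74 billion

ECB balance sheet:
  Assets:      Securities −€79B
  Liabilities: Bank reserves −€74B, Government deposits −€5B
Commercial banking system:
  Assets:      Reserves at CB −€74B
  Liabilities: Checkable deposits −€74B
Change in total bank assets = -€74 billion.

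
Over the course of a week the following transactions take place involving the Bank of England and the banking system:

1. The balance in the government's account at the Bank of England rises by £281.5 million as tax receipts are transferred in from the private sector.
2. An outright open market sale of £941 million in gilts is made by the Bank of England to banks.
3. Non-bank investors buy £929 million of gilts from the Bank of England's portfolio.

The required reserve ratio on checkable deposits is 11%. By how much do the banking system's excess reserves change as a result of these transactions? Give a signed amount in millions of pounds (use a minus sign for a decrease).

-£2018.345 million

Government account inflow £281.5 million: reserves −£281.5M, deposits −£281.5M.
OMO sale (to banks) £941 million: reserves −£941M, deposits 0.
Asset sale (to non-banks) £929 million: reserves −£929M, deposits −£929M.
Totals: Δreserves = −£2151.5M, Δdeposits = −£1210.5M.
Δrequired reserves = 11% × −£1210.5M = −£133.155M.
Δexcess reserves = Δreserves − Δrequired = −£2151.5M − (−£133.155M) = -£2018.345 million.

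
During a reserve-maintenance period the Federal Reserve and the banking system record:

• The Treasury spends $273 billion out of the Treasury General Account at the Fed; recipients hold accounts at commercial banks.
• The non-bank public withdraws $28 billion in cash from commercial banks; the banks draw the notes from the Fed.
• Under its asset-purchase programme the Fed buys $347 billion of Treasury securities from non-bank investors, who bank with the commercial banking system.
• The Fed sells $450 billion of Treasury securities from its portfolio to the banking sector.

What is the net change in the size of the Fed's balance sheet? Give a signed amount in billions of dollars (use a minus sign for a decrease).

-$103 billion

Fed balance sheet:
  Assets:      Securities −$103B
  Liabilities: Bank reserves +$142B, Currency in circulation +$28B, Government deposits −$273B
Commercial banking system:
  Assets:      Reserves at CB +$142B, Securities +$450B
  Liabilities: Checkable deposits +$592B
Change in total Fed assets = -$103 billion.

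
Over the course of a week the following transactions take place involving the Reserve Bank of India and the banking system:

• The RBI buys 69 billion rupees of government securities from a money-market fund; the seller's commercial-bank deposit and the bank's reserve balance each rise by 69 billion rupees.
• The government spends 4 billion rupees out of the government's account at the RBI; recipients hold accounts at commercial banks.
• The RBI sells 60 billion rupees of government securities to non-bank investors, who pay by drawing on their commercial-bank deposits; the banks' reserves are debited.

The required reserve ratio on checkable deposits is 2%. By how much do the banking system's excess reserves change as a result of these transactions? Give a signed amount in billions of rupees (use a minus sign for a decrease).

+12.74 billion

Asset purchase (from non-banks) 69 billion rupees: reserves +69B, deposits +69B.
Government spending 4 billion rupees: reserves +4B, deposits +4B.
Asset sale (to non-banks) 60 billion rupees: reserves −60B, deposits −60B.
Totals: Δreserves = +13B, Δdeposits = +13B.
Δrequired reserves = 2% × +13B = +0.26B.
Δexcess reserves = Δreserves − Δrequired = +13B − (+0.26B) = +12.74 billion.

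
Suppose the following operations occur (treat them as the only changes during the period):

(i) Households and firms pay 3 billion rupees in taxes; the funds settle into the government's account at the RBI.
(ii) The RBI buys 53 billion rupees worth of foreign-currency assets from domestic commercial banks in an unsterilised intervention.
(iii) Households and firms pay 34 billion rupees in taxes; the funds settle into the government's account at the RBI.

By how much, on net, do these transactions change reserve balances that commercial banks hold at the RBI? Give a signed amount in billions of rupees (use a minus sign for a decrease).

Government account inflow 3 billion rupees: funds move from bank reserves into the government account → −3B.
FX purchase 53 billion rupees: the RBI pays by crediting reserve accounts → +53B.
Government account inflow 34 billion rupees: funds move from bank reserves into the government account → −34B.
Net: −3 + 53 − 34 = +16 billion.

+16 billion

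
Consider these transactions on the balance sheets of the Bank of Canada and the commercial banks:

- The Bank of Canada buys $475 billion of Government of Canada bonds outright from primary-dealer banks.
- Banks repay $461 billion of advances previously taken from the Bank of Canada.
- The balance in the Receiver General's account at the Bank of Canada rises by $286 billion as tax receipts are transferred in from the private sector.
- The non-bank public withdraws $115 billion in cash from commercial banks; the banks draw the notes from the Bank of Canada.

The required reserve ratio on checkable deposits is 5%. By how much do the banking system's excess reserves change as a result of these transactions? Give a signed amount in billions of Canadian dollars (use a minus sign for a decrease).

OMO purchase (from banks) $475 billion: reserves +$475B, deposits 0.
Discount-window repayment $461 billion: reserves −$461B, deposits 0.
Government account inflow $286 billion: reserves −$286B, deposits −$286B.
Currency withdrawal $115 billion: reserves −$115B, deposits −$115B.
Totals: Δreserves = −$387B, Δdeposits = −$401B.
Δrequired reserves = 5% × −$401B = −$20.05B.
Δexcess reserves = Δreserves − Δrequired = −$387B − (−$20.05B) = -$366.95 billion.

-$366.95 billion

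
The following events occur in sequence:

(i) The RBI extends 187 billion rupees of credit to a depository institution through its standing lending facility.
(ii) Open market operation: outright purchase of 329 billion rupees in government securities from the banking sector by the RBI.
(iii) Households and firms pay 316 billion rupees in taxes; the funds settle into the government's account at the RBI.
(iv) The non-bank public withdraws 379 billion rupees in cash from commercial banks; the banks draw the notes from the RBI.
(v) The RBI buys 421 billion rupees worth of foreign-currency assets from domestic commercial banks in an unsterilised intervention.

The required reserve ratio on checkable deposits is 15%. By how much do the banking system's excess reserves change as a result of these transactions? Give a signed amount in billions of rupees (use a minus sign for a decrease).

+346.25 billion

Discount-window loan 187 billion rupees: reserves +187B, deposits 0.
OMO purchase (from banks) 329 billion rupees: reserves +329B, deposits 0.
Government account inflow 316 billion rupees: reserves −316B, deposits −316B.
Currency withdrawal 379 billion rupees: reserves −379B, deposits −379B.
FX purchase 421 billion rupees: reserves +421B, deposits 0.
Totals: Δreserves = +242B, Δdeposits = −695B.
Δrequired reserves = 15% × −695B = −104.25B.
Δexcess reserves = Δreserves − Δrequired = +242B − (−104.25B) = +346.25 billion.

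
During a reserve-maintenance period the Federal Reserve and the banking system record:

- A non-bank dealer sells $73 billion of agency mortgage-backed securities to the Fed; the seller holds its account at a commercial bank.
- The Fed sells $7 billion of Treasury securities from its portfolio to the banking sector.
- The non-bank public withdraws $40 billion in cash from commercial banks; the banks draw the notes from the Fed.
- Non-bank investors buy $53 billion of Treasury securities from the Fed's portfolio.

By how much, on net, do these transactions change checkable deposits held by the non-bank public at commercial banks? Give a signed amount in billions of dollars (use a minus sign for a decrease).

Fed balance sheet:
  Assets:      Securities +$13B
  Liabilities: Bank reserves −$27B, Currency in circulation +$40B
Commercial banking system:
  Assets:      Reserves at CB −$27B, Securities +$7B
  Liabilities: Checkable deposits −$20B
So the change in checkable deposits held by the non-bank public at commercial banks is -$20 billion.

-$20 billion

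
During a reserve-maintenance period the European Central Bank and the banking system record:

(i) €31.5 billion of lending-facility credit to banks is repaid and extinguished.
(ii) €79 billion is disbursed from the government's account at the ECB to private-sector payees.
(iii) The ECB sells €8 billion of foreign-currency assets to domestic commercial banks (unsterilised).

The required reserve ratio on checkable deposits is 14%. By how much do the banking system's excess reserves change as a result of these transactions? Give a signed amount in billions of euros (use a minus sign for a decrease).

Discount-window repayment €31.5 billion: reserves −€31.5B, deposits 0.
Government spending €79 billion: reserves +€79B, deposits +€79B.
FX sale €8 billion: reserves −€8B, deposits 0.
Totals: Δreserves = +€39.5B, Δdeposits = +€79B.
Δrequired reserves = 14% × +€79B = +€11.06B.
Δexcess reserves = Δreserves − Δrequired = +€39.5B − (+€11.06B) = +€28.44 billion.

+€28.44 billion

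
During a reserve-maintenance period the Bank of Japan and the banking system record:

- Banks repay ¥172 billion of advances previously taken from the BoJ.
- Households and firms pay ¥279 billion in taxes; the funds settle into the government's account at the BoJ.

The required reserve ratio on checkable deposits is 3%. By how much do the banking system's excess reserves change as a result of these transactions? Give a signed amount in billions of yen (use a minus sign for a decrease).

Discount-window repayment ¥172 billion: reserves −¥172B, deposits 0.
Government account inflow ¥279 billion: reserves −¥279B, deposits −¥279B.
Totals: Δreserves = −¥451B, Δdeposits = −¥279B.
Δrequired reserves = 3% × −¥279B = −¥8.37B.
Δexcess reserves = Δreserves − Δrequired = −¥451B − (−¥8.37B) = -¥442.63 billion.

-¥442.63 billion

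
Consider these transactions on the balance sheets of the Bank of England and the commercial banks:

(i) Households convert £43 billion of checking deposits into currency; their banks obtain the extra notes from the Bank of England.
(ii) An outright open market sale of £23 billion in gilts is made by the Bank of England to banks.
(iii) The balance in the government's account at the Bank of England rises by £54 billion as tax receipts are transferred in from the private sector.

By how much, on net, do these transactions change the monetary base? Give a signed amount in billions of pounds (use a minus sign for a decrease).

Bank of England balance sheet:
  Assets:      Securities −£23B
  Liabilities: Bank reserves −£120B, Currency in circulation +£43B, Government deposits +£54B
Monetary base = currency + reserves: +£43B + (−£120B) = -£77 billion.

-£77 billion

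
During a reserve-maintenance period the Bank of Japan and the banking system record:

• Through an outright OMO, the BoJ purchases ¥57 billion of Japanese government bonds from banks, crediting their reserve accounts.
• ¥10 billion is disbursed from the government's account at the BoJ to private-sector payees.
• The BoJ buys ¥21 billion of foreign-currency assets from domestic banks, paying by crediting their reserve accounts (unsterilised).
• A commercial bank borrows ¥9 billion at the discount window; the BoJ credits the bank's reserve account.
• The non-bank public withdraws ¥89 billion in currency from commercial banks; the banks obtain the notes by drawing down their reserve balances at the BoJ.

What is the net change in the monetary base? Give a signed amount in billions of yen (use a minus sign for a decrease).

+¥97 billion

OMO purchase (from banks) ¥57 billion: BoJ balance sheet expands → +¥57B.
Government spending ¥10 billion: a non-base liability converts back to reserves → +¥10B.
FX purchase ¥21 billion: BoJ balance sheet expands → +¥21B.
Discount-window loan ¥9 billion: BoJ balance sheet expands → +¥9B.
Currency withdrawal ¥89 billion: just a shift between currency and reserves — both are base money → 0.
Net: 57 + 10 + 21 + 9 + 0 = +¥97 billion.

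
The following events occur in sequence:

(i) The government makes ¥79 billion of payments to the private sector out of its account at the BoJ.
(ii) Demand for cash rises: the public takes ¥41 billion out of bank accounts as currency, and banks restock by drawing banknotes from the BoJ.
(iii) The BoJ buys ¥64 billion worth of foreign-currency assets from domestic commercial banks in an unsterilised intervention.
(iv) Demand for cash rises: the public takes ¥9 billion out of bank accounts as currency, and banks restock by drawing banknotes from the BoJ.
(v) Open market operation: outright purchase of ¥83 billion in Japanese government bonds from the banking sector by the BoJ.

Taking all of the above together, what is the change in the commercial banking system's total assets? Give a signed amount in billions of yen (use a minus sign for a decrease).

Government spending ¥79 billion: bank balance sheets expand → +¥79B.
Currency withdrawal ¥41 billion: bank balance sheets shrink → −¥41B.
FX purchase ¥64 billion: just an asset swap on bank balance sheets → 0.
Currency withdrawal ¥9 billion: bank balance sheets shrink → −¥9B.
OMO purchase (from banks) ¥83 billion: just an asset swap on bank balance sheets → 0.
Net: 79 − 41 + 0 − 9 + 0 = +¥29 billion.

+¥29 billion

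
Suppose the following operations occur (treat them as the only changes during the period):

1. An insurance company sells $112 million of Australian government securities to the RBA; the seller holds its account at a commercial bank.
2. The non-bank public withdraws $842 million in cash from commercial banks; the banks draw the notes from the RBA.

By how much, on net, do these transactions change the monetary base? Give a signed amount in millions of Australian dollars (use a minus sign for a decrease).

RBA balance sheet:
  Assets:      Securities +$112M
  Liabilities: Bank reserves −$730M, Currency in circulation +$842M
Monetary base = currency + reserves: +$842M + (−$730M) = +$112 million.

+$112 million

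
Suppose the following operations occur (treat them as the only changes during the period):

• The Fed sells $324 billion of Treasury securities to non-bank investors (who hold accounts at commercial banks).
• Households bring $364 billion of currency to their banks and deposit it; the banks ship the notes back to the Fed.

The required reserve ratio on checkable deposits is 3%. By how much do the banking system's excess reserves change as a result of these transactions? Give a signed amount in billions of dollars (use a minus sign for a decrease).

Asset sale (to non-banks) $324 billion: reserves −$324B, deposits −$324B.
Currency deposit $364 billion: reserves +$364B, deposits +$364B.
Totals: Δreserves = +$40B, Δdeposits = +$40B.
Δrequired reserves = 3% × +$40B = +$1.2B.
Δexcess reserves = Δreserves − Δrequired = +$40B − (+$1.2B) = +$38.8 billion.

+$38.8 billion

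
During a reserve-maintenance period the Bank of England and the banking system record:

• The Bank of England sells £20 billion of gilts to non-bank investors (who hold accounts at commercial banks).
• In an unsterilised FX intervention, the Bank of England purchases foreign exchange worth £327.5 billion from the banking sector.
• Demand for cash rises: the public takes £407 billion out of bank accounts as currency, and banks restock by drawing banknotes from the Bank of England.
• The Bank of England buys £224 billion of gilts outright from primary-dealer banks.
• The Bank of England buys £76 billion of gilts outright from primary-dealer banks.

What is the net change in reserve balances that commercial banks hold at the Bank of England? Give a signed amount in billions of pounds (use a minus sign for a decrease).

Asset sale (to non-banks) £20 billion: the non-bank buyers' banks settle from reserves → −£20B.
FX purchase £327.5 billion: the Bank of England pays by crediting reserve accounts → +£327.5B.
Currency withdrawal £407 billion: banks swap reserves for currency → −£407B.
OMO purchase (from banks) £224 billion: the Bank of England pays by crediting reserve accounts → +£224B.
OMO purchase (from banks) £76 billion: the Bank of England pays by crediting reserve accounts → +£76B.
Net: −20 + 327.5 − 407 + 224 + 76 = +£200.5 billion.

+£200.5 billion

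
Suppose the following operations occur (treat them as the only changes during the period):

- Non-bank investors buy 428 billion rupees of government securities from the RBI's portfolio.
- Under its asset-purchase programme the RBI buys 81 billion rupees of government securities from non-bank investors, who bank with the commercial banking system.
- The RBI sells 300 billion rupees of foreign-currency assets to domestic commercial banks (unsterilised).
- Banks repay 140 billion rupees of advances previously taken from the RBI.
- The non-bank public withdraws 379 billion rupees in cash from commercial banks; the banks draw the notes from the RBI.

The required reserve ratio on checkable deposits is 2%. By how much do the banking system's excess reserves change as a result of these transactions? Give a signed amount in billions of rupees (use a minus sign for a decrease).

-1151.48 billion

Asset sale (to non-banks) 428 billion rupees: reserves −428B, deposits −428B.
Asset purchase (from non-banks) 81 billion rupees: reserves +81B, deposits +81B.
FX sale 300 billion rupees: reserves −300B, deposits 0.
Discount-window repayment 140 billion rupees: reserves −140B, deposits 0.
Currency withdrawal 379 billion rupees: reserves −379B, deposits −379B.
Totals: Δreserves = −1166B, Δdeposits = −726B.
Δrequired reserves = 2% × −726B = −14.52B.
Δexcess reserves = Δreserves − Δrequired = −1166B − (−14.52B) = -1151.48 billion.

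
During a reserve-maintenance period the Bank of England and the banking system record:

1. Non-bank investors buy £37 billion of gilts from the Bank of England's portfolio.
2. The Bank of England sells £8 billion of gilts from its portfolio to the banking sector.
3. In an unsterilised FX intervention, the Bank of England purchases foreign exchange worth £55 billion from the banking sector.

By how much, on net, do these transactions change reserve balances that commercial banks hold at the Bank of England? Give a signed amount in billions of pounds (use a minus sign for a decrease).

+£10 billion

Bank of England balance sheet:
  Assets:      Securities −£45B, Foreign assets +£55B
  Liabilities: Bank reserves +£10B
So the change in reserve balances that commercial banks hold at the Bank of England is +£10 billion.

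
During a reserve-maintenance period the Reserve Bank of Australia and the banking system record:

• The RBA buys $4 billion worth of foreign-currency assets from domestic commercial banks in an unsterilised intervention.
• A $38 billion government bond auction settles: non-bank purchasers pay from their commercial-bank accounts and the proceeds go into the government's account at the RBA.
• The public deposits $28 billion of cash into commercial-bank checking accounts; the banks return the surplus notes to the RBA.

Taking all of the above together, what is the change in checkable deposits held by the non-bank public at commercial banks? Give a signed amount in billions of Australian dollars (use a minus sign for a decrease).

FX purchase $4 billion: the counterparty is a bank, so public deposits are unchanged → 0.
Government account inflow $38 billion: non-bank counterparties' bank balances fall → −$38B.
Currency deposit $28 billion: non-bank counterparties' bank balances rise → +$28B.
Net: 0 − 38 + 28 = -$10 billion.

-$10 billion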